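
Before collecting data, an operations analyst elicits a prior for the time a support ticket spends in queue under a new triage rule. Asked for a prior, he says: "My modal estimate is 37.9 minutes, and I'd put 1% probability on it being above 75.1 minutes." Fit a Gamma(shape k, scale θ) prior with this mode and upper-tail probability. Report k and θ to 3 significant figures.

k ≈ 11.5, θ ≈ 3.6

Gamma(k,θ) with k>1 has mode (k−1)θ, so θ = 37.9/(k−1).
Need P(X < 75.1) = 0.99 with θ tied to k this way. Start at k = 2, θ = 37.9: P(X<75.1) ≈ 0.589.
Too low — raise k to concentrate. Iterating converges to k ≈ 11.5.
Then θ = 37.9/(11.5−1) ≈ 3.6.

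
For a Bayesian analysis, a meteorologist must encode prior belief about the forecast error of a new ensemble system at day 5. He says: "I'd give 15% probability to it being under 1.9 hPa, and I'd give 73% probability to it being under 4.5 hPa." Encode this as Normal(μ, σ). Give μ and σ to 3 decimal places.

The p-quantile of Normal(μ,σ) is μ + z_p·σ, with z_{0.15} = -1.036 and z_{0.73} = 0.6128.
Eliminate σ: μ = (z₂·x₁ − z₁·x₂)/(z₂ − z₁) = (0.6128·1.9 − (-1.036)·4.5)/1.649 = 3.534.
Then σ = (x₂ − x₁)/(z₂ − z₁) = (4.5 − 1.9)/1.649 = 1.576.

μ = 3.534, σ = 1.576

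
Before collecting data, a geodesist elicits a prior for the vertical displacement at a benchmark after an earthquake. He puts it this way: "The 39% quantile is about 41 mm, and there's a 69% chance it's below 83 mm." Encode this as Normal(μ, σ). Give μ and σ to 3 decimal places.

μ = 56.134, σ = 54.182

The p-quantile of Normal(μ,σ) is μ + z_p·σ, with z_{0.39} = -0.2793 and z_{0.69} = 0.4959.
Eliminate σ: μ = (z₂·x₁ − z₁·x₂)/(z₂ − z₁) = (0.4959·41 − (-0.2793)·83)/0.7752 = 56.134.
Then σ = (x₂ − x₁)/(z₂ − z₁) = (83 − 41)/0.7752 = 54.182.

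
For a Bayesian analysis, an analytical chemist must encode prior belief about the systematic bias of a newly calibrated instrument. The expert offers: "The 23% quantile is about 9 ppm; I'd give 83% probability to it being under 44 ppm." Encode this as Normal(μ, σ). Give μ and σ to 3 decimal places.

The p-quantile of Normal(μ,σ) is μ + z_p·σ, with z_{0.23} = -0.7388 and z_{0.83} = 0.9542.
Eliminate σ: μ = (z₂·x₁ − z₁·x₂)/(z₂ − z₁) = (0.9542·9 − (-0.7388)·44)/1.693 = 24.274.
Then σ = (x₂ − x₁)/(z₂ − z₁) = (44 − 9)/1.693 = 20.673.

μ = 24.274, σ = 20.673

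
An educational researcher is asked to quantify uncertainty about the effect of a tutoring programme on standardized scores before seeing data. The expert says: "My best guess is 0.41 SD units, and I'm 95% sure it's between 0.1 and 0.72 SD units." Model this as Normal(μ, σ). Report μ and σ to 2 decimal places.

A symmetric 95% interval runs μ ± z·σ with z = 1.96.
Half-width = 0.31, so σ = 0.31/1.96 = 0.16.
μ is the stated best guess, 0.41.

μ = 0.41, σ = 0.16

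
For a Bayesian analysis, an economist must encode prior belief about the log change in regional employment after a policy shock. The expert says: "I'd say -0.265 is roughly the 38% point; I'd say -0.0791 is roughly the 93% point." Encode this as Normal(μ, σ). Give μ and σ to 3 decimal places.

μ = -0.233, σ = 0.104

For Normal(μ,σ), the p-quantile is μ + z_p·σ. Here z_{0.38} = -0.3055, z_{0.93} = 1.476.
So -0.265 = μ − 0.3055σ and -0.0791 = μ + 1.476σ.
Subtracting: σ = (-0.0791 − -0.265)/(1.476 − (-0.3055)) = 0.104.
Then μ = -0.265 − (-0.3055)·0.104 = -0.233.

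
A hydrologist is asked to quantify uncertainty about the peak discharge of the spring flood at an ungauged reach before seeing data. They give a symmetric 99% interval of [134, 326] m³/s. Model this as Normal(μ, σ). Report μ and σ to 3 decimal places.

A symmetric 99% interval runs μ ± z·σ with z = 2.576.
Half-width = 96, so σ = 96/2.576 = 37.270.
μ is the interval midpoint, 230.000.

μ = 230.000, σ = 37.270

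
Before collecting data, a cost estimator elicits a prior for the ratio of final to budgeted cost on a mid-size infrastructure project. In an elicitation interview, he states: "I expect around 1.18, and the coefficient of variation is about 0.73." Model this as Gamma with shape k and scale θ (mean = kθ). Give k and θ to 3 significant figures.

For Gamma(k, scale θ): mean = kθ, variance = kθ², so CV = 1/√k.
CV = 0.73, hence k = 1/CV² = 1.88.
Then θ = mean/k = 1.18/1.88 = 0.629.

k ≈ 1.88, θ ≈ 0.629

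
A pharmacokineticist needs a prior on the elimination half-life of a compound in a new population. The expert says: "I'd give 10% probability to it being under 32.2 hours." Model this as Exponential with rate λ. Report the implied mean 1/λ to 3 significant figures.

P(T < 32.2) = 1 − e^(−λ·32.2) = 0.1, so λ = −ln(1−0.1)/32.2 = −ln(0.9)/32.2 = 0.00327.
Mean = 1/λ = 306 hours.

mean ≈ 306 hours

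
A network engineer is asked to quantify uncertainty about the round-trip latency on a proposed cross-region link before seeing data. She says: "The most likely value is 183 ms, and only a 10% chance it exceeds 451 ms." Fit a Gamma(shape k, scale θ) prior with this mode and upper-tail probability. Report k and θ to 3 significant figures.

k ≈ 3.36, θ ≈ 77.5

Gamma(k,θ) with k>1 has mode (k−1)θ, so θ = 183/(k−1).
Need P(X < 451) = 0.9 with θ tied to k this way. Start at k = 2, θ = 183: P(X<451) ≈ 0.705.
Too low — raise k to concentrate. Iterating converges to k ≈ 3.36.
Then θ = 183/(3.36−1) ≈ 77.5.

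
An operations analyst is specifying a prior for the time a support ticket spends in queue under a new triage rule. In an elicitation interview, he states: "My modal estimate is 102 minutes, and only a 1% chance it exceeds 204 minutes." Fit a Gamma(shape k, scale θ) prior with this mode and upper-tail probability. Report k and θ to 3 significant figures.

Gamma(k,θ) with k>1 has mode (k−1)θ, so θ = 102/(k−1).
Need P(X < 204) = 0.99 with θ tied to k this way. Start at k = 2, θ = 102: P(X<204) ≈ 0.594.
Too low — raise k to concentrate. Iterating converges to k ≈ 11.2.
Then θ = 102/(11.2−1) ≈ 9.98.

k ≈ 11.2, θ ≈ 9.98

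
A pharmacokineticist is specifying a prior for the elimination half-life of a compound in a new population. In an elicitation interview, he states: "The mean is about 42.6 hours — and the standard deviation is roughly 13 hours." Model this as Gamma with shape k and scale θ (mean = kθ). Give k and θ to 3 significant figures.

k ≈ 10.7, θ ≈ 3.97

For Gamma(k, scale θ): mean = kθ, variance = kθ², so CV = 1/√k.
CV = SD/mean = 13/42.6 = 0.3052, hence k = 1/CV² = 10.7.
Then θ = mean/k = 42.6/10.7 = 3.97.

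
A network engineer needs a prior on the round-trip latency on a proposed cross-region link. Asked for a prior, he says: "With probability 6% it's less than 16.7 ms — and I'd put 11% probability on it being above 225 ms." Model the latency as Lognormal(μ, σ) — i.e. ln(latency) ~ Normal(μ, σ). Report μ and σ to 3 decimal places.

If T ~ Lognormal(μ,σ) then ln T ~ Normal(μ,σ), so the p-quantile of ln T is μ + z_p·σ.
ln(16.7) = 2.815 and ln(225) = 5.416; z_{0.06} = -1.555, z_{0.89} = 1.227.
σ = (5.416 − 2.815)/(1.227 − (-1.555)) = 0.935.
μ = 2.815 − (-1.555)·0.935 = 4.269.

μ ≈ 4.269, σ ≈ 0.935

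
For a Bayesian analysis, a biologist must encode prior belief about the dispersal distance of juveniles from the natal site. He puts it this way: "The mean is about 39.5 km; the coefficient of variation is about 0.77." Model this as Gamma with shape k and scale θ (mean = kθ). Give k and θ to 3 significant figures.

For Gamma(k, scale θ): mean = kθ, variance = kθ², so CV = 1/√k.
CV = 0.77, hence k = 1/CV² = 1.69.
Then θ = mean/k = 39.5/1.69 = 23.4.

k ≈ 1.69, θ ≈ 23.4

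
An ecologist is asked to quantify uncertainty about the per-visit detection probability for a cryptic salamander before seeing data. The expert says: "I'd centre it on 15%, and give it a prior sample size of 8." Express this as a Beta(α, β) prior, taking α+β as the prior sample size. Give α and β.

α = 1.2, β = 6.8

Under the effective-sample-size interpretation, Beta(α, β) has prior mean α/(α+β) and prior sample size α+β.
So α+β = 8 and α/(α+β) = 0.15, giving α = 0.15·8 = 1.2 and β = 8 − 1.2 = 6.8.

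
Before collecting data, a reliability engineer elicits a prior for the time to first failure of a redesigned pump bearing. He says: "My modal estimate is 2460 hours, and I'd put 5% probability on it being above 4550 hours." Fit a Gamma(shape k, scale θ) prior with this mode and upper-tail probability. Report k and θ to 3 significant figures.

k ≈ 8.36, θ ≈ 334

Gamma(k,θ) with k>1 has mode (k−1)θ, so θ = 2460/(k−1).
Need P(X < 4550) = 0.95 with θ tied to k this way. Start at k = 2, θ = 2460: P(X<4550) ≈ 0.552.
Too low — raise k to concentrate. Iterating converges to k ≈ 8.36.
Then θ = 2460/(8.36−1) ≈ 334.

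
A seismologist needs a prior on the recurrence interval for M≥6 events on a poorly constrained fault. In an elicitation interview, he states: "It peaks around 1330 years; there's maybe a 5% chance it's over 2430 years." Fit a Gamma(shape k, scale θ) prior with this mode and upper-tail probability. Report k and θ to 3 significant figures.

Gamma(k,θ) with k>1 has mode (k−1)θ, so θ = 1330/(k−1).
Need P(X < 2430) = 0.95 with θ tied to k this way. Start at k = 2, θ = 1330: P(X<2430) ≈ 0.545.
Too low — raise k to concentrate. Iterating converges to k ≈ 8.67.
Then θ = 1330/(8.67−1) ≈ 173.

k ≈ 8.67, θ ≈ 173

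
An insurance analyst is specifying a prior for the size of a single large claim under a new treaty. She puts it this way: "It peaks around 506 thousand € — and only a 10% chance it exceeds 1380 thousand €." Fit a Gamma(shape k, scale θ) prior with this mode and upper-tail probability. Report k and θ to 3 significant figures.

k ≈ 2.9, θ ≈ 266

Gamma(k,θ) with k>1 has mode (k−1)θ, so θ = 506/(k−1).
Need P(X < 1380) = 0.9 with θ tied to k this way. Start at k = 2, θ = 506: P(X<1380) ≈ 0.756.
Too low — raise k to concentrate. Iterating converges to k ≈ 2.9.
Then θ = 506/(2.9−1) ≈ 266.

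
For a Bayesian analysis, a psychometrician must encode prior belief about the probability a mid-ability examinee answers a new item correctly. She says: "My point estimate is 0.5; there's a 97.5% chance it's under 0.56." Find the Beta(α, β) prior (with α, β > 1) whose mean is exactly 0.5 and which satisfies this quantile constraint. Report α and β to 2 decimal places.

With mean 0.5 fixed, write α = 0.5s, β = 0.5s where s = α+β.
Need P(θ < 0.56) = 0.975 under Beta(0.5s, 0.5s). Normal approximation: (q−m)/√(m(1−m)/s) ≈ z_{0.975} = 1.96, so s ≈ 0.5·0.5·(1.96)²/(0.56−0.5)² = 266.8.
At s = 266.8: P(θ<0.56) ≈ 0.975. Adjusting to match 0.975 gives s ≈ 265.34.
So α = 0.5·265.34 ≈ 132.67, β = 0.5·265.34 ≈ 132.67.

α ≈ 132.67, β ≈ 132.67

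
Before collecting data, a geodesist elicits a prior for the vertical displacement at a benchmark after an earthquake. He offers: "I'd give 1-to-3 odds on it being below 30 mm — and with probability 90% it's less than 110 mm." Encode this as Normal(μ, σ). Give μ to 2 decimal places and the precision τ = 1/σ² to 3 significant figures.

For Normal(μ,σ), the p-quantile is μ + z_p·σ. Here z_{0.25} = -0.6745, z_{0.9} = 1.282.
So 30 = μ − 0.6745σ and 110 = μ + 1.282σ.
Subtracting: σ = (110 − 30)/(1.282 − (-0.6745)) = 40.90.
Then μ = 30 − (-0.6745)·40.90 = 57.59.
Precision τ = 1/σ² = 1/40.9² = 0.000598.

μ = 57.59, τ = 0.000598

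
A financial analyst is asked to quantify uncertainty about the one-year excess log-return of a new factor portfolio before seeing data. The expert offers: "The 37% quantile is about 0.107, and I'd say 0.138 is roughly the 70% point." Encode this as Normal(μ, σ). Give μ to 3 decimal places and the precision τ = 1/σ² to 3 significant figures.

For Normal(μ,σ), the p-quantile is μ + z_p·σ. Here z_{0.37} = -0.3319, z_{0.7} = 0.5244.
So 0.107 = μ − 0.3319σ and 0.138 = μ + 0.5244σ.
Subtracting: σ = (0.138 − 0.107)/(0.5244 − (-0.3319)) = 0.036.
Then μ = 0.107 − (-0.3319)·0.036 = 0.119.
Precision τ = 1/σ² = 1/0.0362² = 763.

μ = 0.119, τ = 763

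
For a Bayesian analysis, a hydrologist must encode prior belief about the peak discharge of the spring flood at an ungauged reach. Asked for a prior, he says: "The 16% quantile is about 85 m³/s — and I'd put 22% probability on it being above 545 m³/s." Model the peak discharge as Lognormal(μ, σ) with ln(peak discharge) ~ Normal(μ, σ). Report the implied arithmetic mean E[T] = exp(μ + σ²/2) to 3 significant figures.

If T ~ Lognormal(μ,σ) then ln T ~ Normal(μ,σ), so the p-quantile of ln T is μ + z_p·σ.
ln(85) = 4.443 and ln(545) = 6.301; z_{0.16} = -0.9945, z_{0.78} = 0.7722.
σ = (6.301 − 4.443)/(0.7722 − (-0.9945)) = 1.052.
μ = 4.443 − (-0.9945)·1.052 = 5.489.
E[T] = exp(μ + σ²/2) = exp(5.489 + 0.5531) = 421 m³/s.

E[T] ≈ 421 m³/s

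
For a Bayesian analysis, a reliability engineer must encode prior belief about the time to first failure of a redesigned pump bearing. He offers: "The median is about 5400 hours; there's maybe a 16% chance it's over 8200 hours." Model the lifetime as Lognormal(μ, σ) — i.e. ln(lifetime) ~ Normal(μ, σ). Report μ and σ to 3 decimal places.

μ ≈ 8.594, σ ≈ 0.420

If T ~ Lognormal(μ,σ) then ln T ~ Normal(μ,σ), so the p-quantile of ln T is μ + z_p·σ.
ln(5400) = 8.594 and ln(8200) = 9.012; z_{0.5} = 0, z_{0.84} = 0.9945.
σ = (9.012 − 8.594)/(0.9945 − (0)) = 0.420.
μ = 8.594 − (0)·0.420 = 8.594.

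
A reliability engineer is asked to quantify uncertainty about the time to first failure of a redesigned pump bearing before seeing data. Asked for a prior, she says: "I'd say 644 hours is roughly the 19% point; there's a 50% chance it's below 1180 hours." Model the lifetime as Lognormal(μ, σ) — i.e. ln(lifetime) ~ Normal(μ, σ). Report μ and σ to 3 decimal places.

μ ≈ 7.073, σ ≈ 0.690

If T ~ Lognormal(μ,σ) then ln T ~ Normal(μ,σ), so the p-quantile of ln T is μ + z_p·σ.
ln(644) = 6.468 and ln(1180) = 7.073; z_{0.19} = -0.8779, z_{0.5} = 0.
σ = (7.073 − 6.468)/(0 − (-0.8779)) = 0.690.
μ = 6.468 − (-0.8779)·0.690 = 7.073.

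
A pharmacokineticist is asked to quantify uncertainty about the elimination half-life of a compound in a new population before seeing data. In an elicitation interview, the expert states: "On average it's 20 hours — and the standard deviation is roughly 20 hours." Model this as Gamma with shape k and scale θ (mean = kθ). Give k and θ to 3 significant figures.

k ≈ 1, θ ≈ 20

For Gamma(k, scale θ): mean = kθ, variance = kθ², so CV = 1/√k.
CV = SD/mean = 20/20 = 1, hence k = 1/CV² = 1.
Then θ = mean/k = 20/1 = 20.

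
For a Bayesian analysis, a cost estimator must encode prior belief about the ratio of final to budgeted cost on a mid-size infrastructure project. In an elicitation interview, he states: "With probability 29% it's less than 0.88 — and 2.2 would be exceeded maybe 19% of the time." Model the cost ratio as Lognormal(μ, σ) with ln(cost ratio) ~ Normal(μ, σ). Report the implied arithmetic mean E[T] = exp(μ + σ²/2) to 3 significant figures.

E[T] ≈ 1.54

If T ~ Lognormal(μ,σ) then ln T ~ Normal(μ,σ), so the p-quantile of ln T is μ + z_p·σ.
ln(0.88) = -0.1278 and ln(2.2) = 0.7885; z_{0.29} = -0.5534, z_{0.81} = 0.8779.
σ = (0.7885 − -0.1278)/(0.8779 − (-0.5534)) = 0.640.
μ = -0.1278 − (-0.5534)·0.640 = 0.226.
E[T] = exp(μ + σ²/2) = exp(0.226 + 0.2049) = 1.54.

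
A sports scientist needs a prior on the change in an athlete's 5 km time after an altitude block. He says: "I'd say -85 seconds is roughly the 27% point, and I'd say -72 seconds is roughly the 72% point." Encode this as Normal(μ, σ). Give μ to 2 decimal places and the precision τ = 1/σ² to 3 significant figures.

The p-quantile of Normal(μ,σ) is μ + z_p·σ, with z_{0.27} = -0.6128 and z_{0.72} = 0.5828.
Eliminate σ: μ = (z₂·x₁ − z₁·x₂)/(z₂ − z₁) = (0.5828·-85 − (-0.6128)·-72)/1.196 = -78.34.
Then σ = (x₂ − x₁)/(z₂ − z₁) = (-72 − -85)/1.196 = 10.87.
Precision τ = 1/σ² = 1/10.87² = 0.00846.

μ = -78.34, τ = 0.00846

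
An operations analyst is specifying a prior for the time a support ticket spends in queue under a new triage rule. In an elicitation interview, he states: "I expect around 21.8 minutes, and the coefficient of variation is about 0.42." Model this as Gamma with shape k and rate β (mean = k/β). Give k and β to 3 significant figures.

k ≈ 5.67, β ≈ 0.26

For Gamma(k, rate β): mean = k/β, variance = k/β², so CV = 1/√k.
CV = 0.42, hence k = 1/CV² = 5.67.
Then β = k/mean = 5.67/21.8 = 0.26.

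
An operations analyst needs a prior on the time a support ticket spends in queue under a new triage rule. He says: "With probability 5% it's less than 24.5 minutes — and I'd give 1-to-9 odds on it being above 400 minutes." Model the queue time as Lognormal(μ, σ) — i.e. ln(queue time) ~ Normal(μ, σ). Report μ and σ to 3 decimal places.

μ ≈ 4.768, σ ≈ 0.954

If T ~ Lognormal(μ,σ) then ln T ~ Normal(μ,σ), so the p-quantile of ln T is μ + z_p·σ.
ln(24.5) = 3.199 and ln(400) = 5.991; z_{0.05} = -1.645, z_{0.9} = 1.282.
σ = (5.991 − 3.199)/(1.282 − (-1.645)) = 0.954.
μ = 3.199 − (-1.645)·0.954 = 4.768.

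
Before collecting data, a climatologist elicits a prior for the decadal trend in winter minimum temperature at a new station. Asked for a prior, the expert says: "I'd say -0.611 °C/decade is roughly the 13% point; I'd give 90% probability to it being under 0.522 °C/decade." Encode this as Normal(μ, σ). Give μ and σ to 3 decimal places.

For Normal(μ,σ), the p-quantile is μ + z_p·σ. Here z_{0.13} = -1.126, z_{0.9} = 1.282.
So -0.611 = μ − 1.126σ and 0.522 = μ + 1.282σ.
Subtracting: σ = (0.522 − -0.611)/(1.282 − (-1.126)) = 0.471.
Then μ = -0.611 − (-1.126)·0.471 = -0.081.

μ = -0.081, σ = 0.471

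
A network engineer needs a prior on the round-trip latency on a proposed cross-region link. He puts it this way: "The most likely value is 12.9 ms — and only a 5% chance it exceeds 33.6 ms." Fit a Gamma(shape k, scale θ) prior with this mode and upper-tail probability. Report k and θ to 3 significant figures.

k ≈ 3.95, θ ≈ 4.37

Gamma(k,θ) with k>1 has mode (k−1)θ, so θ = 12.9/(k−1).
Need P(X < 33.6) = 0.95 with θ tied to k this way. Start at k = 2, θ = 12.9: P(X<33.6) ≈ 0.734.
Too low — raise k to concentrate. Iterating converges to k ≈ 3.95.
Then θ = 12.9/(3.95−1) ≈ 4.37.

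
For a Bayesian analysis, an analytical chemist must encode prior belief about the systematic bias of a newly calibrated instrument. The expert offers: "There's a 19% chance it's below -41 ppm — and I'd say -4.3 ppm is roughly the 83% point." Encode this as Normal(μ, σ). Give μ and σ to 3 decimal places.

μ = -23.414, σ = 20.032

The p-quantile of Normal(μ,σ) is μ + z_p·σ, with z_{0.19} = -0.8779 and z_{0.83} = 0.9542.
Eliminate σ: μ = (z₂·x₁ − z₁·x₂)/(z₂ − z₁) = (0.9542·-41 − (-0.8779)·-4.3)/1.832 = -23.414.
Then σ = (x₂ − x₁)/(z₂ − z₁) = (-4.3 − -41)/1.832 = 20.032.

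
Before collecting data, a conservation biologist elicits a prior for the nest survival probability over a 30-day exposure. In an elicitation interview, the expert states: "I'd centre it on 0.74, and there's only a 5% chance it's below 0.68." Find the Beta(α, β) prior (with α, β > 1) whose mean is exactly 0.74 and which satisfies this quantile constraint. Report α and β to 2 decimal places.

α ≈ 112.85, β ≈ 39.65

With mean 0.74 fixed, write α = 0.74s, β = 0.26s where s = α+β.
Need P(θ < 0.68) = 0.05 under Beta(0.74s, 0.26s). Normal approximation: (q−m)/√(m(1−m)/s) ≈ z_{0.05} = -1.64, so s ≈ 0.74·0.26·(-1.64)²/(0.68−0.74)² = 144.6.
At s = 144.6: P(θ<0.68) ≈ 0.054. Adjusting to match 0.05 gives s ≈ 152.51.
So α = 0.74·152.51 ≈ 112.85, β = 0.26·152.51 ≈ 39.65.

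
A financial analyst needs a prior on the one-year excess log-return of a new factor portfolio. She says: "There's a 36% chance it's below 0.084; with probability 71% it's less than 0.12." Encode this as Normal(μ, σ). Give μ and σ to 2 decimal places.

For Normal(μ,σ), the p-quantile is μ + z_p·σ. Here z_{0.36} = -0.3585, z_{0.71} = 0.5534.
So 0.084 = μ − 0.3585σ and 0.12 = μ + 0.5534σ.
Subtracting: σ = (0.12 − 0.084)/(0.5534 − (-0.3585)) = 0.04.
Then μ = 0.084 − (-0.3585)·0.04 = 0.10.

μ = 0.10, σ = 0.04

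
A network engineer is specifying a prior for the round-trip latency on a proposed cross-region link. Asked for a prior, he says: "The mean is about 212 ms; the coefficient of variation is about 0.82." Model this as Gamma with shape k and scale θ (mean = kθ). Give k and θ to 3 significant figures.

k ≈ 1.49, θ ≈ 143

For Gamma(k, scale θ): mean = kθ, variance = kθ², so CV = 1/√k.
CV = 0.82, hence k = 1/CV² = 1.49.
Then θ = mean/k = 212/1.49 = 143.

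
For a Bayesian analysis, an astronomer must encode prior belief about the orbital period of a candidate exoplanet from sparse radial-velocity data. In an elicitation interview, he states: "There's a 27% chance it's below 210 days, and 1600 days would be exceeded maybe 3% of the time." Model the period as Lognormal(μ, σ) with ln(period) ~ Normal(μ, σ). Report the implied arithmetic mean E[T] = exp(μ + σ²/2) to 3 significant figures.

E[T] ≈ 482 days

If T ~ Lognormal(μ,σ) then ln T ~ Normal(μ,σ), so the p-quantile of ln T is μ + z_p·σ.
ln(210) = 5.347 and ln(1600) = 7.378; z_{0.27} = -0.6128, z_{0.97} = 1.881.
σ = (7.378 − 5.347)/(1.881 − (-0.6128)) = 0.814.
μ = 5.347 − (-0.6128)·0.814 = 5.846.
E[T] = exp(μ + σ²/2) = exp(5.846 + 0.3316) = 482 days.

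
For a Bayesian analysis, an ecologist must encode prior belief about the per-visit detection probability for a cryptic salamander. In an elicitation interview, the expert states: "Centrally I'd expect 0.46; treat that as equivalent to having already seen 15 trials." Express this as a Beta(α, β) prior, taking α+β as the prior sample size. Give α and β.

Under the effective-sample-size interpretation, Beta(α, β) has prior mean α/(α+β) and prior sample size α+β.
So α+β = 15 and α/(α+β) = 0.46, giving α = 0.46·15 = 6.9 and β = 15 − 6.9 = 8.1.

α = 6.9, β = 8.1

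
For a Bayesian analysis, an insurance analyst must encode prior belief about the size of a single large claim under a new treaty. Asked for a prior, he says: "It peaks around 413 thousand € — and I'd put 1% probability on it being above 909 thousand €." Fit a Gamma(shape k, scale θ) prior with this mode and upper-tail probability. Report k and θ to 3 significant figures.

Gamma(k,θ) with k>1 has mode (k−1)θ, so θ = 413/(k−1).
Need P(X < 909) = 0.99 with θ tied to k this way. Start at k = 2, θ = 413: P(X<909) ≈ 0.646.
Too low — raise k to concentrate. Iterating converges to k ≈ 8.75.
Then θ = 413/(8.75−1) ≈ 53.3.

k ≈ 8.75, θ ≈ 53.3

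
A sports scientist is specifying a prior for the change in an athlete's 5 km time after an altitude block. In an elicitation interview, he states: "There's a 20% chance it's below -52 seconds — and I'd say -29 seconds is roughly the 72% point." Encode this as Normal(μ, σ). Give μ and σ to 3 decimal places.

μ = -38.411, σ = 16.146

For Normal(μ,σ), the p-quantile is μ + z_p·σ. Here z_{0.2} = -0.8416, z_{0.72} = 0.5828.
So -52 = μ − 0.8416σ and -29 = μ + 0.5828σ.
Subtracting: σ = (-29 − -52)/(0.5828 − (-0.8416)) = 16.146.
Then μ = -52 − (-0.8416)·16.146 = -38.411.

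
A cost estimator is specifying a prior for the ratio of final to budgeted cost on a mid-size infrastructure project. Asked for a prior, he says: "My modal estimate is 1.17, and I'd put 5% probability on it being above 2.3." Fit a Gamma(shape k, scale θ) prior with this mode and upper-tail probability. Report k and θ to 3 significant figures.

k ≈ 7.07, θ ≈ 0.193

Gamma(k,θ) with k>1 has mode (k−1)θ, so θ = 1.17/(k−1).
Need P(X < 2.3) = 0.95 with θ tied to k this way. Start at k = 2, θ = 1.17: P(X<2.3) ≈ 0.585.
Too low — raise k to concentrate. Iterating converges to k ≈ 7.07.
Then θ = 1.17/(7.07−1) ≈ 0.193.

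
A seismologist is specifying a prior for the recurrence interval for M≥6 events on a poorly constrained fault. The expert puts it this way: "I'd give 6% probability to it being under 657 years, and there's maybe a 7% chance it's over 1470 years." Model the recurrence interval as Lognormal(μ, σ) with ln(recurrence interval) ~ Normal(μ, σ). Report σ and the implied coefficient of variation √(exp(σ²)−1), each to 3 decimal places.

If T ~ Lognormal(μ,σ) then ln T ~ Normal(μ,σ), so the p-quantile of ln T is μ + z_p·σ.
ln(657) = 6.488 and ln(1470) = 7.293; z_{0.06} = -1.555, z_{0.93} = 1.476.
σ = (7.293 − 6.488)/(1.476 − (-1.555)) = 0.266.
μ = 6.488 − (-1.555)·0.266 = 6.901.
CV = √(exp(σ²)−1) = √(exp(0.0706)−1) = 0.270.

σ ≈ 0.266, CV ≈ 0.270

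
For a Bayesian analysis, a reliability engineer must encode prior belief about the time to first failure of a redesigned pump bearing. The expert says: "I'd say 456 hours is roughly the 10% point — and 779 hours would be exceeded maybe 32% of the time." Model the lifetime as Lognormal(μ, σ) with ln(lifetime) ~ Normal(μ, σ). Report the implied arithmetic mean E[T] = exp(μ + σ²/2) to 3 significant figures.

E[T] ≈ 707 hours

If T ~ Lognormal(μ,σ) then ln T ~ Normal(μ,σ), so the p-quantile of ln T is μ + z_p·σ.
ln(456) = 6.122 and ln(779) = 6.658; z_{0.1} = -1.282, z_{0.68} = 0.4677.
σ = (6.658 − 6.122)/(0.4677 − (-1.282)) = 0.306.
μ = 6.122 − (-1.282)·0.306 = 6.515.
E[T] = exp(μ + σ²/2) = exp(6.515 + 0.0469) = 707 hours.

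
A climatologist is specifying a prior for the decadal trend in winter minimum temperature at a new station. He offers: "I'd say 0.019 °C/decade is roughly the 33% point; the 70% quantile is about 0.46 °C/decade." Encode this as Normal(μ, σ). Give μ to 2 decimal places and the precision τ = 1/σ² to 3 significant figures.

μ = 0.22, τ = 4.78

For Normal(μ,σ), the p-quantile is μ + z_p·σ. Here z_{0.33} = -0.4399, z_{0.7} = 0.5244.
So 0.019 = μ − 0.4399σ and 0.46 = μ + 0.5244σ.
Subtracting: σ = (0.46 − 0.019)/(0.5244 − (-0.4399)) = 0.46.
Then μ = 0.019 − (-0.4399)·0.46 = 0.22.
Precision τ = 1/σ² = 1/0.4573² = 4.78.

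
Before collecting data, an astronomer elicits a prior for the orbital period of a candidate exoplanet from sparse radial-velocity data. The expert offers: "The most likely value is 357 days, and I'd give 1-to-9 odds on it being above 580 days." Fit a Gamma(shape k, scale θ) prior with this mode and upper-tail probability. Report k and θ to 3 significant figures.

k ≈ 8.99, θ ≈ 44.7

Gamma(k,θ) with k>1 has mode (k−1)θ, so θ = 357/(k−1).
Need P(X < 580) = 0.9 with θ tied to k this way. Start at k = 2, θ = 357: P(X<580) ≈ 0.483.
Too low — raise k to concentrate. Iterating converges to k ≈ 8.99.
Then θ = 357/(8.99−1) ≈ 44.7.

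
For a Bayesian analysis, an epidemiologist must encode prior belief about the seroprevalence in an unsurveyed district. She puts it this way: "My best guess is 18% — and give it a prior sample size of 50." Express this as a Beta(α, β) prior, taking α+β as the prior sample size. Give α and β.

α = 9, β = 41

Under the effective-sample-size interpretation, Beta(α, β) has prior mean α/(α+β) and prior sample size α+β.
So α+β = 50 and α/(α+β) = 0.18, giving α = 0.18·50 = 9 and β = 50 − 9 = 41.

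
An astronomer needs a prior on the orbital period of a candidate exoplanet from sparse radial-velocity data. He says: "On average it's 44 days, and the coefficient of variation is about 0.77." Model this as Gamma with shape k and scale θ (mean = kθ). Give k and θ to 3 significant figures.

k ≈ 1.69, θ ≈ 26.1

For Gamma(k, scale θ): mean = kθ, variance = kθ², so CV = 1/√k.
CV = 0.77, hence k = 1/CV² = 1.69.
Then θ = mean/k = 44/1.69 = 26.1.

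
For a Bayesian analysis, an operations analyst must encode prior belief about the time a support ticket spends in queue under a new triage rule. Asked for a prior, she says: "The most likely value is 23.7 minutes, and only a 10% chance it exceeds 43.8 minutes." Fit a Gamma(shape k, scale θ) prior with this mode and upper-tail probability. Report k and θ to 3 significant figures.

Gamma(k,θ) with k>1 has mode (k−1)θ, so θ = 23.7/(k−1).
Need P(X < 43.8) = 0.9 with θ tied to k this way. Start at k = 2, θ = 23.7: P(X<43.8) ≈ 0.551.
Too low — raise k to concentrate. Iterating converges to k ≈ 6.06.
Then θ = 23.7/(6.06−1) ≈ 4.68.

k ≈ 6.06, θ ≈ 4.68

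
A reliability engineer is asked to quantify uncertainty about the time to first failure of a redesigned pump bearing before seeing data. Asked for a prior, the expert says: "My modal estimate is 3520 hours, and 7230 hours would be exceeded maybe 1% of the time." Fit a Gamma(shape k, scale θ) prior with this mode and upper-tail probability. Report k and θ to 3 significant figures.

k ≈ 10.4, θ ≈ 373

Gamma(k,θ) with k>1 has mode (k−1)θ, so θ = 3520/(k−1).
Need P(X < 7230) = 0.99 with θ tied to k this way. Start at k = 2, θ = 3520: P(X<7230) ≈ 0.608.
Too low — raise k to concentrate. Iterating converges to k ≈ 10.4.
Then θ = 3520/(10.4−1) ≈ 373.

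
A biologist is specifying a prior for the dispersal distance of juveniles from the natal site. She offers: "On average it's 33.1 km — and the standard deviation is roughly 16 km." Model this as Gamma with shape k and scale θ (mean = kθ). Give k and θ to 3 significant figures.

For Gamma(k, scale θ): mean = kθ, variance = kθ², so CV = 1/√k.
CV = SD/mean = 16/33.1 = 0.4834, hence k = 1/CV² = 4.28.
Then θ = mean/k = 33.1/4.28 = 7.73.

k ≈ 4.28, θ ≈ 7.73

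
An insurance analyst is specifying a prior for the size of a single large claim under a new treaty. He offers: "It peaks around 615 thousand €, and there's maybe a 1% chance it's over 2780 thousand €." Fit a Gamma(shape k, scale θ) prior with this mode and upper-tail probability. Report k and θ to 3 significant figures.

Gamma(k,θ) with k>1 has mode (k−1)θ, so θ = 615/(k−1).
Need P(X < 2780) = 0.99 with θ tied to k this way. Start at k = 2, θ = 615: P(X<2780) ≈ 0.940.
Too low — raise k to concentrate. Iterating converges to k ≈ 2.77.
Then θ = 615/(2.77−1) ≈ 347.

k ≈ 2.77, θ ≈ 347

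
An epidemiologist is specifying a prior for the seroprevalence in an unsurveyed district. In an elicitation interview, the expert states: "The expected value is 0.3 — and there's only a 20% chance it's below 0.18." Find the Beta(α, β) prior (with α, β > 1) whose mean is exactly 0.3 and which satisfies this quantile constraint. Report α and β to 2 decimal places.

With mean 0.3 fixed, write α = 0.3s, β = 0.7s where s = α+β.
Need P(θ < 0.18) = 0.2 under Beta(0.3s, 0.7s). Normal approximation: (q−m)/√(m(1−m)/s) ≈ z_{0.2} = -0.842, so s ≈ 0.3·0.7·(-0.842)²/(0.18−0.3)² = 10.3.
At s = 10.3: P(θ<0.18) ≈ 0.206. Adjusting to match 0.2 gives s ≈ 10.72.
So α = 0.3·10.72 ≈ 3.22, β = 0.7·10.72 ≈ 7.51.

α ≈ 3.22, β ≈ 7.51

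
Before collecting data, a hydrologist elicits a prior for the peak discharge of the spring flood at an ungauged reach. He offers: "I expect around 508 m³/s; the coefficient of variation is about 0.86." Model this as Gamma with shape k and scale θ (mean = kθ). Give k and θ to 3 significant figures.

For Gamma(k, scale θ): mean = kθ, variance = kθ², so CV = 1/√k.
CV = 0.86, hence k = 1/CV² = 1.35.
Then θ = mean/k = 508/1.35 = 376.

k ≈ 1.35, θ ≈ 376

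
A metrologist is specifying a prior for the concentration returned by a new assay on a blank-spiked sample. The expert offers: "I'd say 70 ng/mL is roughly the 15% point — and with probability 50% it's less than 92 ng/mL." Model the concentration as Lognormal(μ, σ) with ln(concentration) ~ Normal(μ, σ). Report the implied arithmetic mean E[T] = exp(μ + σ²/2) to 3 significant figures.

If T ~ Lognormal(μ,σ) then ln T ~ Normal(μ,σ), so the p-quantile of ln T is μ + z_p·σ.
ln(70) = 4.248 and ln(92) = 4.522; z_{0.15} = -1.036, z_{0.5} = 0.
σ = (4.522 − 4.248)/(0 − (-1.036)) = 0.264.
μ = 4.248 − (-1.036)·0.264 = 4.522.
E[T] = exp(μ + σ²/2) = exp(4.522 + 0.0348) = 95.3 ng/mL.

E[T] ≈ 95.3 ng/mL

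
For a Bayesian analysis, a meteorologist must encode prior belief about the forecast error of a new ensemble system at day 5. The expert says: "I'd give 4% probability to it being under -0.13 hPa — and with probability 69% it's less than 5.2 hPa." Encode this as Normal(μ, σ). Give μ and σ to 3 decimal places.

For Normal(μ,σ), the p-quantile is μ + z_p·σ. Here z_{0.04} = -1.751, z_{0.69} = 0.4959.
So -0.13 = μ − 1.751σ and 5.2 = μ + 0.4959σ.
Subtracting: σ = (5.2 − -0.13)/(0.4959 − (-1.751)) = 2.373.
Then μ = -0.13 − (-1.751)·2.373 = 4.024.

μ = 4.024, σ = 2.373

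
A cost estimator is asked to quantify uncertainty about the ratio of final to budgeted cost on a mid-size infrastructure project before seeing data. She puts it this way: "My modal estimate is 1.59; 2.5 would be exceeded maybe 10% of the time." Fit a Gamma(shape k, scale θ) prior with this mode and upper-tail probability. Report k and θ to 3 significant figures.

k ≈ 10.1, θ ≈ 0.174

Gamma(k,θ) with k>1 has mode (k−1)θ, so θ = 1.59/(k−1).
Need P(X < 2.5) = 0.9 with θ tied to k this way. Start at k = 2, θ = 1.59: P(X<2.5) ≈ 0.466.
Too low — raise k to concentrate. Iterating converges to k ≈ 10.1.
Then θ = 1.59/(10.1−1) ≈ 0.174.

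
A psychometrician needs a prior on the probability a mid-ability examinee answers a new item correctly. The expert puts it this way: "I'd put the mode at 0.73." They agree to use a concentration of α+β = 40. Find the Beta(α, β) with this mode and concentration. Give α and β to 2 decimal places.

For α,β > 1 the Beta mode is (α−1)/(α+β−2). With α+β = 40, the mode is (α−1)/38.
Set (α−1)/38 = 0.73 → α = 1 + 0.73·38 = 28.74.
β = 40 − α = 11.26.

α = 28.74, β = 11.26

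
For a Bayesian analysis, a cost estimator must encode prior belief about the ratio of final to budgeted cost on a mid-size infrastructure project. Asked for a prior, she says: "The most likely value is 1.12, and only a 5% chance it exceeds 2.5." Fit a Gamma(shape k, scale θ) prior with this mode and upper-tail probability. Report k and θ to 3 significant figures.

k ≈ 5.26, θ ≈ 0.263

Gamma(k,θ) with k>1 has mode (k−1)θ, so θ = 1.12/(k−1).
Need P(X < 2.5) = 0.95 with θ tied to k this way. Start at k = 2, θ = 1.12: P(X<2.5) ≈ 0.653.
Too low — raise k to concentrate. Iterating converges to k ≈ 5.26.
Then θ = 1.12/(5.26−1) ≈ 0.263.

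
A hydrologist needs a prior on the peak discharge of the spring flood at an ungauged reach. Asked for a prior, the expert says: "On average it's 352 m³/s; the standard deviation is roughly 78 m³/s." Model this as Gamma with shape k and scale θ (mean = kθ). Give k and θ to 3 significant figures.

For Gamma(k, scale θ): mean = kθ, variance = kθ², so CV = 1/√k.
CV = SD/mean = 78/352 = 0.2216, hence k = 1/CV² = 20.4.
Then θ = mean/k = 352/20.4 = 17.3.

k ≈ 20.4, θ ≈ 17.3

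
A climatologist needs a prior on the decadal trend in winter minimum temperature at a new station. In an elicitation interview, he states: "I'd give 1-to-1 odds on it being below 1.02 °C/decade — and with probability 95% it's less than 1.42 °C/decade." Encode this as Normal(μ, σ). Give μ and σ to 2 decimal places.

For Normal(μ,σ), the p-quantile is μ + z_p·σ. Here z_{0.5} = 0, z_{0.95} = 1.645.
So 1.02 = μ + 0σ and 1.42 = μ + 1.645σ.
Subtracting: σ = (1.42 − 1.02)/(1.645 − (0)) = 0.24.
Then μ = 1.02 − (0)·0.24 = 1.02.

μ = 1.02, σ = 0.24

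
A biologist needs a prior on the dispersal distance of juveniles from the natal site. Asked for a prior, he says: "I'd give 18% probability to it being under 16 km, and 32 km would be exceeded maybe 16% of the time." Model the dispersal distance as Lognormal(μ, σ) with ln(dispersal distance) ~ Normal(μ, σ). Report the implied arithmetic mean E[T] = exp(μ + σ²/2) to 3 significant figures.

If T ~ Lognormal(μ,σ) then ln T ~ Normal(μ,σ), so the p-quantile of ln T is μ + z_p·σ.
ln(16) = 2.773 and ln(32) = 3.466; z_{0.18} = -0.9154, z_{0.84} = 0.9945.
σ = (3.466 − 2.773)/(0.9945 − (-0.9154)) = 0.363.
μ = 2.773 − (-0.9154)·0.363 = 3.105.
E[T] = exp(μ + σ²/2) = exp(3.105 + 0.0659) = 23.8 km.

E[T] ≈ 23.8 km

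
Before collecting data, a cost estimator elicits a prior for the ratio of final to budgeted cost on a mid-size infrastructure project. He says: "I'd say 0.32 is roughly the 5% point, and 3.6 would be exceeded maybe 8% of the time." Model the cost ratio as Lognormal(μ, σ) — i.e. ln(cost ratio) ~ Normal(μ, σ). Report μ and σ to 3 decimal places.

μ ≈ 0.166, σ ≈ 0.794

If T ~ Lognormal(μ,σ) then ln T ~ Normal(μ,σ), so the p-quantile of ln T is μ + z_p·σ.
ln(0.32) = -1.139 and ln(3.6) = 1.281; z_{0.05} = -1.645, z_{0.92} = 1.405.
σ = (1.281 − -1.139)/(1.405 − (-1.645)) = 0.794.
μ = -1.139 − (-1.645)·0.794 = 0.166.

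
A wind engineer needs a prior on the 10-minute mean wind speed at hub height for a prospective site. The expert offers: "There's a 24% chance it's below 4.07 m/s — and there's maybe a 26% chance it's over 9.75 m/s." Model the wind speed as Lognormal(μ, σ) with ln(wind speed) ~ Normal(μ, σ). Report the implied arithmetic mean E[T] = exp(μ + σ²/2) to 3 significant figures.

If T ~ Lognormal(μ,σ) then ln T ~ Normal(μ,σ), so the p-quantile of ln T is μ + z_p·σ.
ln(4.07) = 1.404 and ln(9.75) = 2.277; z_{0.24} = -0.7063, z_{0.74} = 0.6433.
σ = (2.277 − 1.404)/(0.6433 − (-0.7063)) = 0.647.
μ = 1.404 − (-0.7063)·0.647 = 1.861.
E[T] = exp(μ + σ²/2) = exp(1.861 + 0.2095) = 7.93 m/s.

E[T] ≈ 7.93 m/s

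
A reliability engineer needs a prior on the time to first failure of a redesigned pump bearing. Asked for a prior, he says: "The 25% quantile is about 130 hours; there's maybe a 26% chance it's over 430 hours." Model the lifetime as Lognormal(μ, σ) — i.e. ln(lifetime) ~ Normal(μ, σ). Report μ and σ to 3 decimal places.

If T ~ Lognormal(μ,σ) then ln T ~ Normal(μ,σ), so the p-quantile of ln T is μ + z_p·σ.
ln(130) = 4.868 and ln(430) = 6.064; z_{0.25} = -0.6745, z_{0.74} = 0.6433.
σ = (6.064 − 4.868)/(0.6433 − (-0.6745)) = 0.908.
μ = 4.868 − (-0.6745)·0.908 = 5.480.

μ ≈ 5.480, σ ≈ 0.908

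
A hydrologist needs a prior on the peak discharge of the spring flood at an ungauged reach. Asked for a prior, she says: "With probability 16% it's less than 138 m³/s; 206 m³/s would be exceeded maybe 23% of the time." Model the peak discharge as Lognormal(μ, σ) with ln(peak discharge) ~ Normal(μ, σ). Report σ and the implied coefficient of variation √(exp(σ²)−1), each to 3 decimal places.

If T ~ Lognormal(μ,σ) then ln T ~ Normal(μ,σ), so the p-quantile of ln T is μ + z_p·σ.
ln(138) = 4.927 and ln(206) = 5.328; z_{0.16} = -0.9945, z_{0.77} = 0.7388.
σ = (5.328 − 4.927)/(0.7388 − (-0.9945)) = 0.231.
μ = 4.927 − (-0.9945)·0.231 = 5.157.
CV = √(exp(σ²)−1) = √(exp(0.0534)−1) = 0.234.

σ ≈ 0.231, CV ≈ 0.234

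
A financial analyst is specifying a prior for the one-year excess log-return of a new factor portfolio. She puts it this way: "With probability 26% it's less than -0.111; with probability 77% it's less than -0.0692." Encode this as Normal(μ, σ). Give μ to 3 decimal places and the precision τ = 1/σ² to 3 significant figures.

For Normal(μ,σ), the p-quantile is μ + z_p·σ. Here z_{0.26} = -0.6433, z_{0.77} = 0.7388.
So -0.111 = μ − 0.6433σ and -0.0692 = μ + 0.7388σ.
Subtracting: σ = (-0.0692 − -0.111)/(0.7388 − (-0.6433)) = 0.030.
Then μ = -0.111 − (-0.6433)·0.030 = -0.092.
Precision τ = 1/σ² = 1/0.03024² = 1090.

μ = -0.092, τ = 1090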